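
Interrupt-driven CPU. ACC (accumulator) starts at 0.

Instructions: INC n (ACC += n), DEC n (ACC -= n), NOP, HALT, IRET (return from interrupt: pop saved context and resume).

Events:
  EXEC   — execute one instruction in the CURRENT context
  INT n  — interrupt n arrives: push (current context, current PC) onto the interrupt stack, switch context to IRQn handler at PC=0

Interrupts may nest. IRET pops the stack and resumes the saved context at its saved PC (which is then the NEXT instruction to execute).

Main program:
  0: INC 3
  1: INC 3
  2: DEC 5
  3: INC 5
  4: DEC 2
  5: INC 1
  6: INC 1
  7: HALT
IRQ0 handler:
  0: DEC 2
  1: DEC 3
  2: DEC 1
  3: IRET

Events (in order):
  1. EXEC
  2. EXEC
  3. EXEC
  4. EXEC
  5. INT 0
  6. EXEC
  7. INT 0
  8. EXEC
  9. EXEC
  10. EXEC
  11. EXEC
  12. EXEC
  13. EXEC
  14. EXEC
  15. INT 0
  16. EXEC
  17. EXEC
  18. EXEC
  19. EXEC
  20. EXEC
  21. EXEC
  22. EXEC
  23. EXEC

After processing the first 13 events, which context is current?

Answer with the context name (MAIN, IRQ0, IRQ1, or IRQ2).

Answer: IRQ0

Derivation:
Event 1 (EXEC): [MAIN] PC=0: INC 3 -> ACC=3
Event 2 (EXEC): [MAIN] PC=1: INC 3 -> ACC=6
Event 3 (EXEC): [MAIN] PC=2: DEC 5 -> ACC=1
Event 4 (EXEC): [MAIN] PC=3: INC 5 -> ACC=6
Event 5 (INT 0): INT 0 arrives: push (MAIN, PC=4), enter IRQ0 at PC=0 (depth now 1)
Event 6 (EXEC): [IRQ0] PC=0: DEC 2 -> ACC=4
Event 7 (INT 0): INT 0 arrives: push (IRQ0, PC=1), enter IRQ0 at PC=0 (depth now 2)
Event 8 (EXEC): [IRQ0] PC=0: DEC 2 -> ACC=2
Event 9 (EXEC): [IRQ0] PC=1: DEC 3 -> ACC=-1
Event 10 (EXEC): [IRQ0] PC=2: DEC 1 -> ACC=-2
Event 11 (EXEC): [IRQ0] PC=3: IRET -> resume IRQ0 at PC=1 (depth now 1)
Event 12 (EXEC): [IRQ0] PC=1: DEC 3 -> ACC=-5
Event 13 (EXEC): [IRQ0] PC=2: DEC 1 -> ACC=-6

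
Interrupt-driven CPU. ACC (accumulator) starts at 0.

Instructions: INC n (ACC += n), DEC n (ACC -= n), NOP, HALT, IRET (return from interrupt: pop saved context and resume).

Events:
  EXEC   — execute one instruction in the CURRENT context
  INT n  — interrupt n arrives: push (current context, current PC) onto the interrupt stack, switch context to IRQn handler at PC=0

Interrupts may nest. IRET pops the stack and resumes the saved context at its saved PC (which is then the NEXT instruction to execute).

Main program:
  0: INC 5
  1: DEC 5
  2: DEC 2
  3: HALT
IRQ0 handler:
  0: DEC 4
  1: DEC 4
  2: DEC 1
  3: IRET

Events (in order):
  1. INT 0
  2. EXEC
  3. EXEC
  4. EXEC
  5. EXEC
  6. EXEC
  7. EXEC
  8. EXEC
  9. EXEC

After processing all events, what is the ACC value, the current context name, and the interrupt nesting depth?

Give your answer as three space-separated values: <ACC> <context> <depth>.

Event 1 (INT 0): INT 0 arrives: push (MAIN, PC=0), enter IRQ0 at PC=0 (depth now 1)
Event 2 (EXEC): [IRQ0] PC=0: DEC 4 -> ACC=-4
Event 3 (EXEC): [IRQ0] PC=1: DEC 4 -> ACC=-8
Event 4 (EXEC): [IRQ0] PC=2: DEC 1 -> ACC=-9
Event 5 (EXEC): [IRQ0] PC=3: IRET -> resume MAIN at PC=0 (depth now 0)
Event 6 (EXEC): [MAIN] PC=0: INC 5 -> ACC=-4
Event 7 (EXEC): [MAIN] PC=1: DEC 5 -> ACC=-9
Event 8 (EXEC): [MAIN] PC=2: DEC 2 -> ACC=-11
Event 9 (EXEC): [MAIN] PC=3: HALT

Answer: -11 MAIN 0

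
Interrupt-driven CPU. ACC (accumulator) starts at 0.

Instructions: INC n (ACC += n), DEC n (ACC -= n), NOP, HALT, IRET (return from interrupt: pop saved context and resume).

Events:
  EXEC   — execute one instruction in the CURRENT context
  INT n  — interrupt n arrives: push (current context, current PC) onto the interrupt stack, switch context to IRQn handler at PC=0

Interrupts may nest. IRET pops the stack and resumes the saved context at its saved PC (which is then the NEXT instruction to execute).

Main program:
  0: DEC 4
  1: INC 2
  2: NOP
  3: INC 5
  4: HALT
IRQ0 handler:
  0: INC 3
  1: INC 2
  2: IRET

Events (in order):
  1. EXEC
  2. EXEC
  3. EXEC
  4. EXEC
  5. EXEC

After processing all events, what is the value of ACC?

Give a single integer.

Event 1 (EXEC): [MAIN] PC=0: DEC 4 -> ACC=-4
Event 2 (EXEC): [MAIN] PC=1: INC 2 -> ACC=-2
Event 3 (EXEC): [MAIN] PC=2: NOP
Event 4 (EXEC): [MAIN] PC=3: INC 5 -> ACC=3
Event 5 (EXEC): [MAIN] PC=4: HALT

Answer: 3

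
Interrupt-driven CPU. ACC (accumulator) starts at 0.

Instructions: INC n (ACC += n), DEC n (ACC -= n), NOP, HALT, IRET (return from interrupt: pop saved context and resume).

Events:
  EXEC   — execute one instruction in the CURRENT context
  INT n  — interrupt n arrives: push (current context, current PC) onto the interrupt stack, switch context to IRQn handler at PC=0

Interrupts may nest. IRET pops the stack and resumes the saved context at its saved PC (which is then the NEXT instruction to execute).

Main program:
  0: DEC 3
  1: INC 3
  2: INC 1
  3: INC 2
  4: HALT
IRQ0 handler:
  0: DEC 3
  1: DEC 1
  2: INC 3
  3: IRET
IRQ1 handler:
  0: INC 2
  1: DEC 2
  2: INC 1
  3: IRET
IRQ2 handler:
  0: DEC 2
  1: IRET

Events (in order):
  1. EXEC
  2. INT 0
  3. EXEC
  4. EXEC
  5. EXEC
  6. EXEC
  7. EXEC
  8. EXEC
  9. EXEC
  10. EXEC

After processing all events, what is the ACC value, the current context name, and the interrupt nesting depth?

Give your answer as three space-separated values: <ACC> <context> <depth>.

Event 1 (EXEC): [MAIN] PC=0: DEC 3 -> ACC=-3
Event 2 (INT 0): INT 0 arrives: push (MAIN, PC=1), enter IRQ0 at PC=0 (depth now 1)
Event 3 (EXEC): [IRQ0] PC=0: DEC 3 -> ACC=-6
Event 4 (EXEC): [IRQ0] PC=1: DEC 1 -> ACC=-7
Event 5 (EXEC): [IRQ0] PC=2: INC 3 -> ACC=-4
Event 6 (EXEC): [IRQ0] PC=3: IRET -> resume MAIN at PC=1 (depth now 0)
Event 7 (EXEC): [MAIN] PC=1: INC 3 -> ACC=-1
Event 8 (EXEC): [MAIN] PC=2: INC 1 -> ACC=0
Event 9 (EXEC): [MAIN] PC=3: INC 2 -> ACC=2
Event 10 (EXEC): [MAIN] PC=4: HALT

Answer: 2 MAIN 0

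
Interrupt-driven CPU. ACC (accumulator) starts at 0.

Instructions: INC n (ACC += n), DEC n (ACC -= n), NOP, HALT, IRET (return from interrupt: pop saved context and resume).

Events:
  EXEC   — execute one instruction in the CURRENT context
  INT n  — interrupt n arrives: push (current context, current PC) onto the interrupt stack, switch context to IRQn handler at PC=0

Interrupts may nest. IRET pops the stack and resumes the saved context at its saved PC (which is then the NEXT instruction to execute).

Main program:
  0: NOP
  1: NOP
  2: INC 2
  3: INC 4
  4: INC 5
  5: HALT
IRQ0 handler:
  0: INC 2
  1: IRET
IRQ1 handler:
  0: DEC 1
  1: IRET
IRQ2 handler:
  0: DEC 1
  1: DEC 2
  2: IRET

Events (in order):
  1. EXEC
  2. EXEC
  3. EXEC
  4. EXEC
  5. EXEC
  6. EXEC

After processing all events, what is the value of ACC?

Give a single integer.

Answer: 11

Derivation:
Event 1 (EXEC): [MAIN] PC=0: NOP
Event 2 (EXEC): [MAIN] PC=1: NOP
Event 3 (EXEC): [MAIN] PC=2: INC 2 -> ACC=2
Event 4 (EXEC): [MAIN] PC=3: INC 4 -> ACC=6
Event 5 (EXEC): [MAIN] PC=4: INC 5 -> ACC=11
Event 6 (EXEC): [MAIN] PC=5: HALT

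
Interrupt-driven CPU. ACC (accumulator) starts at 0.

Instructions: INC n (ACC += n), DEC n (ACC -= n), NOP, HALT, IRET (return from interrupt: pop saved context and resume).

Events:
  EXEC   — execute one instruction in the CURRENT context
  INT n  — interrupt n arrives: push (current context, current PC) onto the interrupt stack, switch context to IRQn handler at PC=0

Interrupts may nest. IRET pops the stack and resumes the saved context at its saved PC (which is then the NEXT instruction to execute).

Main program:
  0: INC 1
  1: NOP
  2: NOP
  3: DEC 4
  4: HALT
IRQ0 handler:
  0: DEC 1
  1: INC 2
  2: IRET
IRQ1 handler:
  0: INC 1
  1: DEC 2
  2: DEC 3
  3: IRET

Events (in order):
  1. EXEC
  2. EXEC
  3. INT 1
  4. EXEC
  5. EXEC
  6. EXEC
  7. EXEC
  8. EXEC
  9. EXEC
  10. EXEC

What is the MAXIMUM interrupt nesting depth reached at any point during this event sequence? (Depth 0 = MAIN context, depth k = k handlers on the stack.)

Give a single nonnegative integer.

Answer: 1

Derivation:
Event 1 (EXEC): [MAIN] PC=0: INC 1 -> ACC=1 [depth=0]
Event 2 (EXEC): [MAIN] PC=1: NOP [depth=0]
Event 3 (INT 1): INT 1 arrives: push (MAIN, PC=2), enter IRQ1 at PC=0 (depth now 1) [depth=1]
Event 4 (EXEC): [IRQ1] PC=0: INC 1 -> ACC=2 [depth=1]
Event 5 (EXEC): [IRQ1] PC=1: DEC 2 -> ACC=0 [depth=1]
Event 6 (EXEC): [IRQ1] PC=2: DEC 3 -> ACC=-3 [depth=1]
Event 7 (EXEC): [IRQ1] PC=3: IRET -> resume MAIN at PC=2 (depth now 0) [depth=0]
Event 8 (EXEC): [MAIN] PC=2: NOP [depth=0]
Event 9 (EXEC): [MAIN] PC=3: DEC 4 -> ACC=-7 [depth=0]
Event 10 (EXEC): [MAIN] PC=4: HALT [depth=0]
Max depth observed: 1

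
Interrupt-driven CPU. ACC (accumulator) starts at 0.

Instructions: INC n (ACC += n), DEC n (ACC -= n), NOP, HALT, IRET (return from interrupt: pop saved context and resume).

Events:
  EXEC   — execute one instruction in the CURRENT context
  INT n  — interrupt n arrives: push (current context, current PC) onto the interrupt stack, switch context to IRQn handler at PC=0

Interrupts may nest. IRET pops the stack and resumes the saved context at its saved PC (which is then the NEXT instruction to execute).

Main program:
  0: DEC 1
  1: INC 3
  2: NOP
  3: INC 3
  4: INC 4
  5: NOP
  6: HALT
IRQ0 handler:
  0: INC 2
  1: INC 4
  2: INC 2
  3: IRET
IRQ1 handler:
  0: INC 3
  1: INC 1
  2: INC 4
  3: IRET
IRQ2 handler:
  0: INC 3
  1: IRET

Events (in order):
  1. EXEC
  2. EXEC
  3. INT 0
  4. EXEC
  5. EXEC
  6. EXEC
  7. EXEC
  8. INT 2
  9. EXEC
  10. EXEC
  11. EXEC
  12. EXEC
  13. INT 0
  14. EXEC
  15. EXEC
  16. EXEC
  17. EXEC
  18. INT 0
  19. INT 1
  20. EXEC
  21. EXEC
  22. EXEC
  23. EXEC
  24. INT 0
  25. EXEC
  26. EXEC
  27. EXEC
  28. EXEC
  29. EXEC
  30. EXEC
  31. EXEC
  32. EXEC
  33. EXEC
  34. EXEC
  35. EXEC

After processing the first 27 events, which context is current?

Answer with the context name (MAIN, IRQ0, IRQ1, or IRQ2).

Event 1 (EXEC): [MAIN] PC=0: DEC 1 -> ACC=-1
Event 2 (EXEC): [MAIN] PC=1: INC 3 -> ACC=2
Event 3 (INT 0): INT 0 arrives: push (MAIN, PC=2), enter IRQ0 at PC=0 (depth now 1)
Event 4 (EXEC): [IRQ0] PC=0: INC 2 -> ACC=4
Event 5 (EXEC): [IRQ0] PC=1: INC 4 -> ACC=8
Event 6 (EXEC): [IRQ0] PC=2: INC 2 -> ACC=10
Event 7 (EXEC): [IRQ0] PC=3: IRET -> resume MAIN at PC=2 (depth now 0)
Event 8 (INT 2): INT 2 arrives: push (MAIN, PC=2), enter IRQ2 at PC=0 (depth now 1)
Event 9 (EXEC): [IRQ2] PC=0: INC 3 -> ACC=13
Event 10 (EXEC): [IRQ2] PC=1: IRET -> resume MAIN at PC=2 (depth now 0)
Event 11 (EXEC): [MAIN] PC=2: NOP
Event 12 (EXEC): [MAIN] PC=3: INC 3 -> ACC=16
Event 13 (INT 0): INT 0 arrives: push (MAIN, PC=4), enter IRQ0 at PC=0 (depth now 1)
Event 14 (EXEC): [IRQ0] PC=0: INC 2 -> ACC=18
Event 15 (EXEC): [IRQ0] PC=1: INC 4 -> ACC=22
Event 16 (EXEC): [IRQ0] PC=2: INC 2 -> ACC=24
Event 17 (EXEC): [IRQ0] PC=3: IRET -> resume MAIN at PC=4 (depth now 0)
Event 18 (INT 0): INT 0 arrives: push (MAIN, PC=4), enter IRQ0 at PC=0 (depth now 1)
Event 19 (INT 1): INT 1 arrives: push (IRQ0, PC=0), enter IRQ1 at PC=0 (depth now 2)
Event 20 (EXEC): [IRQ1] PC=0: INC 3 -> ACC=27
Event 21 (EXEC): [IRQ1] PC=1: INC 1 -> ACC=28
Event 22 (EXEC): [IRQ1] PC=2: INC 4 -> ACC=32
Event 23 (EXEC): [IRQ1] PC=3: IRET -> resume IRQ0 at PC=0 (depth now 1)
Event 24 (INT 0): INT 0 arrives: push (IRQ0, PC=0), enter IRQ0 at PC=0 (depth now 2)
Event 25 (EXEC): [IRQ0] PC=0: INC 2 -> ACC=34
Event 26 (EXEC): [IRQ0] PC=1: INC 4 -> ACC=38
Event 27 (EXEC): [IRQ0] PC=2: INC 2 -> ACC=40

Answer: IRQ0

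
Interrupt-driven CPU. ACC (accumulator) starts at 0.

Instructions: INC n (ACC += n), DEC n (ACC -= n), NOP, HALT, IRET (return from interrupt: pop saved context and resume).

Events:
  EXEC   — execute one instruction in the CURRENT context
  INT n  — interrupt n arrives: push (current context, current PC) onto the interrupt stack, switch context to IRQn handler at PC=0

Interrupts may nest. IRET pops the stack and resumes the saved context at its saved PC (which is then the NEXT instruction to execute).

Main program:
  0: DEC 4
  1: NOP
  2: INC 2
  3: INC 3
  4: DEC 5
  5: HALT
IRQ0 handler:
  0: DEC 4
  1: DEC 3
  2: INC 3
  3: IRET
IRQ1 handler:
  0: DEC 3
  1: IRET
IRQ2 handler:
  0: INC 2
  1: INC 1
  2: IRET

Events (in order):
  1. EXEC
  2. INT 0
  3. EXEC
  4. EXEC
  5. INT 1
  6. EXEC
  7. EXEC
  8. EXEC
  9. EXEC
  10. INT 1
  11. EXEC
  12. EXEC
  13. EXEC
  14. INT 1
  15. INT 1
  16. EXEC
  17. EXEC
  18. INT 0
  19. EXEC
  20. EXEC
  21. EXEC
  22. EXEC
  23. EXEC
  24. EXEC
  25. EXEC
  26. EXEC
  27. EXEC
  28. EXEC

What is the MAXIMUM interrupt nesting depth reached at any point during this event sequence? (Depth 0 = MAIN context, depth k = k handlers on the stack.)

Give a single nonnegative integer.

Event 1 (EXEC): [MAIN] PC=0: DEC 4 -> ACC=-4 [depth=0]
Event 2 (INT 0): INT 0 arrives: push (MAIN, PC=1), enter IRQ0 at PC=0 (depth now 1) [depth=1]
Event 3 (EXEC): [IRQ0] PC=0: DEC 4 -> ACC=-8 [depth=1]
Event 4 (EXEC): [IRQ0] PC=1: DEC 3 -> ACC=-11 [depth=1]
Event 5 (INT 1): INT 1 arrives: push (IRQ0, PC=2), enter IRQ1 at PC=0 (depth now 2) [depth=2]
Event 6 (EXEC): [IRQ1] PC=0: DEC 3 -> ACC=-14 [depth=2]
Event 7 (EXEC): [IRQ1] PC=1: IRET -> resume IRQ0 at PC=2 (depth now 1) [depth=1]
Event 8 (EXEC): [IRQ0] PC=2: INC 3 -> ACC=-11 [depth=1]
Event 9 (EXEC): [IRQ0] PC=3: IRET -> resume MAIN at PC=1 (depth now 0) [depth=0]
Event 10 (INT 1): INT 1 arrives: push (MAIN, PC=1), enter IRQ1 at PC=0 (depth now 1) [depth=1]
Event 11 (EXEC): [IRQ1] PC=0: DEC 3 -> ACC=-14 [depth=1]
Event 12 (EXEC): [IRQ1] PC=1: IRET -> resume MAIN at PC=1 (depth now 0) [depth=0]
Event 13 (EXEC): [MAIN] PC=1: NOP [depth=0]
Event 14 (INT 1): INT 1 arrives: push (MAIN, PC=2), enter IRQ1 at PC=0 (depth now 1) [depth=1]
Event 15 (INT 1): INT 1 arrives: push (IRQ1, PC=0), enter IRQ1 at PC=0 (depth now 2) [depth=2]
Event 16 (EXEC): [IRQ1] PC=0: DEC 3 -> ACC=-17 [depth=2]
Event 17 (EXEC): [IRQ1] PC=1: IRET -> resume IRQ1 at PC=0 (depth now 1) [depth=1]
Event 18 (INT 0): INT 0 arrives: push (IRQ1, PC=0), enter IRQ0 at PC=0 (depth now 2) [depth=2]
Event 19 (EXEC): [IRQ0] PC=0: DEC 4 -> ACC=-21 [depth=2]
Event 20 (EXEC): [IRQ0] PC=1: DEC 3 -> ACC=-24 [depth=2]
Event 21 (EXEC): [IRQ0] PC=2: INC 3 -> ACC=-21 [depth=2]
Event 22 (EXEC): [IRQ0] PC=3: IRET -> resume IRQ1 at PC=0 (depth now 1) [depth=1]
Event 23 (EXEC): [IRQ1] PC=0: DEC 3 -> ACC=-24 [depth=1]
Event 24 (EXEC): [IRQ1] PC=1: IRET -> resume MAIN at PC=2 (depth now 0) [depth=0]
Event 25 (EXEC): [MAIN] PC=2: INC 2 -> ACC=-22 [depth=0]
Event 26 (EXEC): [MAIN] PC=3: INC 3 -> ACC=-19 [depth=0]
Event 27 (EXEC): [MAIN] PC=4: DEC 5 -> ACC=-24 [depth=0]
Event 28 (EXEC): [MAIN] PC=5: HALT [depth=0]
Max depth observed: 2

Answer: 2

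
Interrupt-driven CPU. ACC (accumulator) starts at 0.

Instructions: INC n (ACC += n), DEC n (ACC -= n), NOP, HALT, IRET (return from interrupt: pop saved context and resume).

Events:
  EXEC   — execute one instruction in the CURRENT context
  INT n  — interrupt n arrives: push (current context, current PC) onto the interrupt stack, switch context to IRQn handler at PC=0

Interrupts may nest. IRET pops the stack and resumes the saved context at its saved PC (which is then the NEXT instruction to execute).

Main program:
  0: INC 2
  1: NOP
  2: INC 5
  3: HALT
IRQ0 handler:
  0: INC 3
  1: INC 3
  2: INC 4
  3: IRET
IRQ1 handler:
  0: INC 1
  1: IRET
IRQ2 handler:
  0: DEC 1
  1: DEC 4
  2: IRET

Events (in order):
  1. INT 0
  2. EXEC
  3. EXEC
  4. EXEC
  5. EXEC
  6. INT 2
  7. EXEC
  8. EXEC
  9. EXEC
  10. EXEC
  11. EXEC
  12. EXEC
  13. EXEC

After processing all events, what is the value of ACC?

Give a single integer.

Answer: 12

Derivation:
Event 1 (INT 0): INT 0 arrives: push (MAIN, PC=0), enter IRQ0 at PC=0 (depth now 1)
Event 2 (EXEC): [IRQ0] PC=0: INC 3 -> ACC=3
Event 3 (EXEC): [IRQ0] PC=1: INC 3 -> ACC=6
Event 4 (EXEC): [IRQ0] PC=2: INC 4 -> ACC=10
Event 5 (EXEC): [IRQ0] PC=3: IRET -> resume MAIN at PC=0 (depth now 0)
Event 6 (INT 2): INT 2 arrives: push (MAIN, PC=0), enter IRQ2 at PC=0 (depth now 1)
Event 7 (EXEC): [IRQ2] PC=0: DEC 1 -> ACC=9
Event 8 (EXEC): [IRQ2] PC=1: DEC 4 -> ACC=5
Event 9 (EXEC): [IRQ2] PC=2: IRET -> resume MAIN at PC=0 (depth now 0)
Event 10 (EXEC): [MAIN] PC=0: INC 2 -> ACC=7
Event 11 (EXEC): [MAIN] PC=1: NOP
Event 12 (EXEC): [MAIN] PC=2: INC 5 -> ACC=12
Event 13 (EXEC): [MAIN] PC=3: HALT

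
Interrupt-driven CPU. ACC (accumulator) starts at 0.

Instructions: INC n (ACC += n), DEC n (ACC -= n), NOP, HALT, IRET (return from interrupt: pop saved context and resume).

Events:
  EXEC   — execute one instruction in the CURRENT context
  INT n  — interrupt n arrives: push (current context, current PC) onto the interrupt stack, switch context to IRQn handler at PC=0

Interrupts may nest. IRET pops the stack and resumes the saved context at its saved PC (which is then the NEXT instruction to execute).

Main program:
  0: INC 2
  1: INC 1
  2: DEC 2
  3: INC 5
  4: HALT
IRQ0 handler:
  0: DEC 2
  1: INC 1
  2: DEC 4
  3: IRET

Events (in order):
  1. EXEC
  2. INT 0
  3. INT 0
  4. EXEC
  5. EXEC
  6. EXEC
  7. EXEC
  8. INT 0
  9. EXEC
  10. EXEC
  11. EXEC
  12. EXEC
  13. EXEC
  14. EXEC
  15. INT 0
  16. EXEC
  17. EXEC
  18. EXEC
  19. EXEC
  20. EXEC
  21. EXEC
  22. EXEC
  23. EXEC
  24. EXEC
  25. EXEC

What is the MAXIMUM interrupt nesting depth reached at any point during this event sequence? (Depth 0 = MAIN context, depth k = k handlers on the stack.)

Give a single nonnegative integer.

Event 1 (EXEC): [MAIN] PC=0: INC 2 -> ACC=2 [depth=0]
Event 2 (INT 0): INT 0 arrives: push (MAIN, PC=1), enter IRQ0 at PC=0 (depth now 1) [depth=1]
Event 3 (INT 0): INT 0 arrives: push (IRQ0, PC=0), enter IRQ0 at PC=0 (depth now 2) [depth=2]
Event 4 (EXEC): [IRQ0] PC=0: DEC 2 -> ACC=0 [depth=2]
Event 5 (EXEC): [IRQ0] PC=1: INC 1 -> ACC=1 [depth=2]
Event 6 (EXEC): [IRQ0] PC=2: DEC 4 -> ACC=-3 [depth=2]
Event 7 (EXEC): [IRQ0] PC=3: IRET -> resume IRQ0 at PC=0 (depth now 1) [depth=1]
Event 8 (INT 0): INT 0 arrives: push (IRQ0, PC=0), enter IRQ0 at PC=0 (depth now 2) [depth=2]
Event 9 (EXEC): [IRQ0] PC=0: DEC 2 -> ACC=-5 [depth=2]
Event 10 (EXEC): [IRQ0] PC=1: INC 1 -> ACC=-4 [depth=2]
Event 11 (EXEC): [IRQ0] PC=2: DEC 4 -> ACC=-8 [depth=2]
Event 12 (EXEC): [IRQ0] PC=3: IRET -> resume IRQ0 at PC=0 (depth now 1) [depth=1]
Event 13 (EXEC): [IRQ0] PC=0: DEC 2 -> ACC=-10 [depth=1]
Event 14 (EXEC): [IRQ0] PC=1: INC 1 -> ACC=-9 [depth=1]
Event 15 (INT 0): INT 0 arrives: push (IRQ0, PC=2), enter IRQ0 at PC=0 (depth now 2) [depth=2]
Event 16 (EXEC): [IRQ0] PC=0: DEC 2 -> ACC=-11 [depth=2]
Event 17 (EXEC): [IRQ0] PC=1: INC 1 -> ACC=-10 [depth=2]
Event 18 (EXEC): [IRQ0] PC=2: DEC 4 -> ACC=-14 [depth=2]
Event 19 (EXEC): [IRQ0] PC=3: IRET -> resume IRQ0 at PC=2 (depth now 1) [depth=1]
Event 20 (EXEC): [IRQ0] PC=2: DEC 4 -> ACC=-18 [depth=1]
Event 21 (EXEC): [IRQ0] PC=3: IRET -> resume MAIN at PC=1 (depth now 0) [depth=0]
Event 22 (EXEC): [MAIN] PC=1: INC 1 -> ACC=-17 [depth=0]
Event 23 (EXEC): [MAIN] PC=2: DEC 2 -> ACC=-19 [depth=0]
Event 24 (EXEC): [MAIN] PC=3: INC 5 -> ACC=-14 [depth=0]
Event 25 (EXEC): [MAIN] PC=4: HALT [depth=0]
Max depth observed: 2

Answer: 2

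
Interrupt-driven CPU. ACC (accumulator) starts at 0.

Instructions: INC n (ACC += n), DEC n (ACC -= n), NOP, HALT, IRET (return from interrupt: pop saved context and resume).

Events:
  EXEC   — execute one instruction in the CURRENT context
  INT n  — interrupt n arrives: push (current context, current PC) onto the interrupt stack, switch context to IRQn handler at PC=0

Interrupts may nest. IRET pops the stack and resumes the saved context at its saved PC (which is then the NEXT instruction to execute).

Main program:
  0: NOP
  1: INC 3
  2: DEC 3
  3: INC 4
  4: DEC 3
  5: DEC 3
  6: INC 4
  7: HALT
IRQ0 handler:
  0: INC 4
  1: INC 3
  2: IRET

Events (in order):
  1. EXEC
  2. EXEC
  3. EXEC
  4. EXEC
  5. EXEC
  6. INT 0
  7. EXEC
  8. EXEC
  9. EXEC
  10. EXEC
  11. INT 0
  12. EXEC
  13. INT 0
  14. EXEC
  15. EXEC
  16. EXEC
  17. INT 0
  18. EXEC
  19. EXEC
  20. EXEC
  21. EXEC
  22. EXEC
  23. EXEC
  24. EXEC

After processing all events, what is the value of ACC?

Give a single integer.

Answer: 30

Derivation:
Event 1 (EXEC): [MAIN] PC=0: NOP
Event 2 (EXEC): [MAIN] PC=1: INC 3 -> ACC=3
Event 3 (EXEC): [MAIN] PC=2: DEC 3 -> ACC=0
Event 4 (EXEC): [MAIN] PC=3: INC 4 -> ACC=4
Event 5 (EXEC): [MAIN] PC=4: DEC 3 -> ACC=1
Event 6 (INT 0): INT 0 arrives: push (MAIN, PC=5), enter IRQ0 at PC=0 (depth now 1)
Event 7 (EXEC): [IRQ0] PC=0: INC 4 -> ACC=5
Event 8 (EXEC): [IRQ0] PC=1: INC 3 -> ACC=8
Event 9 (EXEC): [IRQ0] PC=2: IRET -> resume MAIN at PC=5 (depth now 0)
Event 10 (EXEC): [MAIN] PC=5: DEC 3 -> ACC=5
Event 11 (INT 0): INT 0 arrives: push (MAIN, PC=6), enter IRQ0 at PC=0 (depth now 1)
Event 12 (EXEC): [IRQ0] PC=0: INC 4 -> ACC=9
Event 13 (INT 0): INT 0 arrives: push (IRQ0, PC=1), enter IRQ0 at PC=0 (depth now 2)
Event 14 (EXEC): [IRQ0] PC=0: INC 4 -> ACC=13
Event 15 (EXEC): [IRQ0] PC=1: INC 3 -> ACC=16
Event 16 (EXEC): [IRQ0] PC=2: IRET -> resume IRQ0 at PC=1 (depth now 1)
Event 17 (INT 0): INT 0 arrives: push (IRQ0, PC=1), enter IRQ0 at PC=0 (depth now 2)
Event 18 (EXEC): [IRQ0] PC=0: INC 4 -> ACC=20
Event 19 (EXEC): [IRQ0] PC=1: INC 3 -> ACC=23
Event 20 (EXEC): [IRQ0] PC=2: IRET -> resume IRQ0 at PC=1 (depth now 1)
Event 21 (EXEC): [IRQ0] PC=1: INC 3 -> ACC=26
Event 22 (EXEC): [IRQ0] PC=2: IRET -> resume MAIN at PC=6 (depth now 0)
Event 23 (EXEC): [MAIN] PC=6: INC 4 -> ACC=30
Event 24 (EXEC): [MAIN] PC=7: HALT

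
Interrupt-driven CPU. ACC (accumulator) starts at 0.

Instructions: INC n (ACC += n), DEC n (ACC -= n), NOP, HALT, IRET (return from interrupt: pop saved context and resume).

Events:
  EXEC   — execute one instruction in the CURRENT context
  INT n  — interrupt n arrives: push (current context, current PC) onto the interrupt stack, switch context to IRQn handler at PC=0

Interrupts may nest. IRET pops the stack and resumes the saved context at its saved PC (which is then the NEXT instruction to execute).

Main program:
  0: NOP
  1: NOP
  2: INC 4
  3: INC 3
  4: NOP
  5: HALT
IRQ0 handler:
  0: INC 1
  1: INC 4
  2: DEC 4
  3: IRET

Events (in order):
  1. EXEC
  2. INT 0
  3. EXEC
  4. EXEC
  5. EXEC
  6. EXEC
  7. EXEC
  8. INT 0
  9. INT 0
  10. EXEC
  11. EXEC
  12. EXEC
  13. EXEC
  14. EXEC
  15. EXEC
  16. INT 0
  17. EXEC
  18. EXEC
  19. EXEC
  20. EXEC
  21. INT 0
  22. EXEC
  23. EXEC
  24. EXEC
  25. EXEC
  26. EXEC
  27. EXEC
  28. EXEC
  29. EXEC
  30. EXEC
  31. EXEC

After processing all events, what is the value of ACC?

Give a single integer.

Event 1 (EXEC): [MAIN] PC=0: NOP
Event 2 (INT 0): INT 0 arrives: push (MAIN, PC=1), enter IRQ0 at PC=0 (depth now 1)
Event 3 (EXEC): [IRQ0] PC=0: INC 1 -> ACC=1
Event 4 (EXEC): [IRQ0] PC=1: INC 4 -> ACC=5
Event 5 (EXEC): [IRQ0] PC=2: DEC 4 -> ACC=1
Event 6 (EXEC): [IRQ0] PC=3: IRET -> resume MAIN at PC=1 (depth now 0)
Event 7 (EXEC): [MAIN] PC=1: NOP
Event 8 (INT 0): INT 0 arrives: push (MAIN, PC=2), enter IRQ0 at PC=0 (depth now 1)
Event 9 (INT 0): INT 0 arrives: push (IRQ0, PC=0), enter IRQ0 at PC=0 (depth now 2)
Event 10 (EXEC): [IRQ0] PC=0: INC 1 -> ACC=2
Event 11 (EXEC): [IRQ0] PC=1: INC 4 -> ACC=6
Event 12 (EXEC): [IRQ0] PC=2: DEC 4 -> ACC=2
Event 13 (EXEC): [IRQ0] PC=3: IRET -> resume IRQ0 at PC=0 (depth now 1)
Event 14 (EXEC): [IRQ0] PC=0: INC 1 -> ACC=3
Event 15 (EXEC): [IRQ0] PC=1: INC 4 -> ACC=7
Event 16 (INT 0): INT 0 arrives: push (IRQ0, PC=2), enter IRQ0 at PC=0 (depth now 2)
Event 17 (EXEC): [IRQ0] PC=0: INC 1 -> ACC=8
Event 18 (EXEC): [IRQ0] PC=1: INC 4 -> ACC=12
Event 19 (EXEC): [IRQ0] PC=2: DEC 4 -> ACC=8
Event 20 (EXEC): [IRQ0] PC=3: IRET -> resume IRQ0 at PC=2 (depth now 1)
Event 21 (INT 0): INT 0 arrives: push (IRQ0, PC=2), enter IRQ0 at PC=0 (depth now 2)
Event 22 (EXEC): [IRQ0] PC=0: INC 1 -> ACC=9
Event 23 (EXEC): [IRQ0] PC=1: INC 4 -> ACC=13
Event 24 (EXEC): [IRQ0] PC=2: DEC 4 -> ACC=9
Event 25 (EXEC): [IRQ0] PC=3: IRET -> resume IRQ0 at PC=2 (depth now 1)
Event 26 (EXEC): [IRQ0] PC=2: DEC 4 -> ACC=5
Event 27 (EXEC): [IRQ0] PC=3: IRET -> resume MAIN at PC=2 (depth now 0)
Event 28 (EXEC): [MAIN] PC=2: INC 4 -> ACC=9
Event 29 (EXEC): [MAIN] PC=3: INC 3 -> ACC=12
Event 30 (EXEC): [MAIN] PC=4: NOP
Event 31 (EXEC): [MAIN] PC=5: HALT

Answer: 12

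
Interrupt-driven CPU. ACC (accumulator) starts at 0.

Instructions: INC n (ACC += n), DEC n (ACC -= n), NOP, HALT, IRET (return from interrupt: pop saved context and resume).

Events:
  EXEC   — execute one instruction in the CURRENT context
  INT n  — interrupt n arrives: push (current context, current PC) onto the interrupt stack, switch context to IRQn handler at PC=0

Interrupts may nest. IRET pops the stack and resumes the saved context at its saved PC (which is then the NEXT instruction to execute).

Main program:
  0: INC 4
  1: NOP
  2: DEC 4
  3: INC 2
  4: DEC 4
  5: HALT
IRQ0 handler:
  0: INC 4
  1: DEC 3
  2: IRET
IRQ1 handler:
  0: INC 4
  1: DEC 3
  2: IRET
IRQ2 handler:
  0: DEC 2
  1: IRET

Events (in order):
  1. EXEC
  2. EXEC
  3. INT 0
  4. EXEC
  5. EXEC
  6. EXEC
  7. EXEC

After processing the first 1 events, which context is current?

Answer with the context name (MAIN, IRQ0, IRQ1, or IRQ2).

Answer: MAIN

Derivation:
Event 1 (EXEC): [MAIN] PC=0: INC 4 -> ACC=4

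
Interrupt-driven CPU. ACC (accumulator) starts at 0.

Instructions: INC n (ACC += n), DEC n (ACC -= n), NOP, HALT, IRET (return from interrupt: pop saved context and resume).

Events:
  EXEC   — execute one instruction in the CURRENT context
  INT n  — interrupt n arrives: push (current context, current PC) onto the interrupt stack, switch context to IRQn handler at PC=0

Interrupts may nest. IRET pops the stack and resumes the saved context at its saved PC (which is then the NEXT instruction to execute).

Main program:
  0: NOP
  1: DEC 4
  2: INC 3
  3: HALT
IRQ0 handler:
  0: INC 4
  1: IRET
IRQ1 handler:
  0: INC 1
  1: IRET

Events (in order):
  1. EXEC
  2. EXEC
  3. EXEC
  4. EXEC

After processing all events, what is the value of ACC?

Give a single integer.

Event 1 (EXEC): [MAIN] PC=0: NOP
Event 2 (EXEC): [MAIN] PC=1: DEC 4 -> ACC=-4
Event 3 (EXEC): [MAIN] PC=2: INC 3 -> ACC=-1
Event 4 (EXEC): [MAIN] PC=3: HALT

Answer: -1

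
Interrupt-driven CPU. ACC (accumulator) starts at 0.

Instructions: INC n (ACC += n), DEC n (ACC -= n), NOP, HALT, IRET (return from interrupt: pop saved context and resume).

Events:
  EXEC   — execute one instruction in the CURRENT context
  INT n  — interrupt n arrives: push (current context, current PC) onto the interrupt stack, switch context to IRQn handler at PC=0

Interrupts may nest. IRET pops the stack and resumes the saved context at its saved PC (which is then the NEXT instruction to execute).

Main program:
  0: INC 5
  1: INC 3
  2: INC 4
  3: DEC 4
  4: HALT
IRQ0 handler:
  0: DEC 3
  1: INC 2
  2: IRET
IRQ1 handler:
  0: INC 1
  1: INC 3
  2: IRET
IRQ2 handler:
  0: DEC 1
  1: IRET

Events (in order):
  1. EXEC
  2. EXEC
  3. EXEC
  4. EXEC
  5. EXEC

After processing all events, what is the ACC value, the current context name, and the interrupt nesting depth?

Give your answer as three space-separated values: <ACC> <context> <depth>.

Event 1 (EXEC): [MAIN] PC=0: INC 5 -> ACC=5
Event 2 (EXEC): [MAIN] PC=1: INC 3 -> ACC=8
Event 3 (EXEC): [MAIN] PC=2: INC 4 -> ACC=12
Event 4 (EXEC): [MAIN] PC=3: DEC 4 -> ACC=8
Event 5 (EXEC): [MAIN] PC=4: HALT

Answer: 8 MAIN 0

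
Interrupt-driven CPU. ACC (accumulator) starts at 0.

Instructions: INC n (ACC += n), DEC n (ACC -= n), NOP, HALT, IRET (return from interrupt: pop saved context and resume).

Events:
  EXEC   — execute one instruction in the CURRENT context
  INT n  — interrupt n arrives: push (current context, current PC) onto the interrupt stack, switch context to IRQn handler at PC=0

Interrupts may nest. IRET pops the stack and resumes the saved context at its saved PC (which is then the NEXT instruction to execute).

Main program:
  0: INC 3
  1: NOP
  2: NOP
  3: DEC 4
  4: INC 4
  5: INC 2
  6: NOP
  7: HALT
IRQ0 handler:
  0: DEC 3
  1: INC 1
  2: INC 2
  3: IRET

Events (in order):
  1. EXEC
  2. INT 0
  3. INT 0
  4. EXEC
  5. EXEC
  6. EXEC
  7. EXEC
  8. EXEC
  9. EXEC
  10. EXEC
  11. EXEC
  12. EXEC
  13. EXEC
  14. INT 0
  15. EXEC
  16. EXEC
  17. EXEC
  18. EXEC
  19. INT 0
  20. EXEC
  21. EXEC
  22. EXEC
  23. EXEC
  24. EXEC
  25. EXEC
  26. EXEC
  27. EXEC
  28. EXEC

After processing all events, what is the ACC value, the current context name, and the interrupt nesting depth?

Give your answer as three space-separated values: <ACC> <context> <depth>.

Event 1 (EXEC): [MAIN] PC=0: INC 3 -> ACC=3
Event 2 (INT 0): INT 0 arrives: push (MAIN, PC=1), enter IRQ0 at PC=0 (depth now 1)
Event 3 (INT 0): INT 0 arrives: push (IRQ0, PC=0), enter IRQ0 at PC=0 (depth now 2)
Event 4 (EXEC): [IRQ0] PC=0: DEC 3 -> ACC=0
Event 5 (EXEC): [IRQ0] PC=1: INC 1 -> ACC=1
Event 6 (EXEC): [IRQ0] PC=2: INC 2 -> ACC=3
Event 7 (EXEC): [IRQ0] PC=3: IRET -> resume IRQ0 at PC=0 (depth now 1)
Event 8 (EXEC): [IRQ0] PC=0: DEC 3 -> ACC=0
Event 9 (EXEC): [IRQ0] PC=1: INC 1 -> ACC=1
Event 10 (EXEC): [IRQ0] PC=2: INC 2 -> ACC=3
Event 11 (EXEC): [IRQ0] PC=3: IRET -> resume MAIN at PC=1 (depth now 0)
Event 12 (EXEC): [MAIN] PC=1: NOP
Event 13 (EXEC): [MAIN] PC=2: NOP
Event 14 (INT 0): INT 0 arrives: push (MAIN, PC=3), enter IRQ0 at PC=0 (depth now 1)
Event 15 (EXEC): [IRQ0] PC=0: DEC 3 -> ACC=0
Event 16 (EXEC): [IRQ0] PC=1: INC 1 -> ACC=1
Event 17 (EXEC): [IRQ0] PC=2: INC 2 -> ACC=3
Event 18 (EXEC): [IRQ0] PC=3: IRET -> resume MAIN at PC=3 (depth now 0)
Event 19 (INT 0): INT 0 arrives: push (MAIN, PC=3), enter IRQ0 at PC=0 (depth now 1)
Event 20 (EXEC): [IRQ0] PC=0: DEC 3 -> ACC=0
Event 21 (EXEC): [IRQ0] PC=1: INC 1 -> ACC=1
Event 22 (EXEC): [IRQ0] PC=2: INC 2 -> ACC=3
Event 23 (EXEC): [IRQ0] PC=3: IRET -> resume MAIN at PC=3 (depth now 0)
Event 24 (EXEC): [MAIN] PC=3: DEC 4 -> ACC=-1
Event 25 (EXEC): [MAIN] PC=4: INC 4 -> ACC=3
Event 26 (EXEC): [MAIN] PC=5: INC 2 -> ACC=5
Event 27 (EXEC): [MAIN] PC=6: NOP
Event 28 (EXEC): [MAIN] PC=7: HALT

Answer: 5 MAIN 0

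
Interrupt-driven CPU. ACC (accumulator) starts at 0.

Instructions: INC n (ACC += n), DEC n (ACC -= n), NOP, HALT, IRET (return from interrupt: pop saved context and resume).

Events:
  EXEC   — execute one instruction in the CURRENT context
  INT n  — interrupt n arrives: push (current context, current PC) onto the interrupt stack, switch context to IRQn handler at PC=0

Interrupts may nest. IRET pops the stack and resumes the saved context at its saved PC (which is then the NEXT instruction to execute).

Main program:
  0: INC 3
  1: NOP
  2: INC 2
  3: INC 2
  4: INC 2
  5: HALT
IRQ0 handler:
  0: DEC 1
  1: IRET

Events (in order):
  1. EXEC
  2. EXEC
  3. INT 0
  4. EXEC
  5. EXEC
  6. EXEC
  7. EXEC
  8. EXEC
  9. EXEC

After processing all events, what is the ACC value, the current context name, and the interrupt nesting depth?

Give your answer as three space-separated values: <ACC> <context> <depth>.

Event 1 (EXEC): [MAIN] PC=0: INC 3 -> ACC=3
Event 2 (EXEC): [MAIN] PC=1: NOP
Event 3 (INT 0): INT 0 arrives: push (MAIN, PC=2), enter IRQ0 at PC=0 (depth now 1)
Event 4 (EXEC): [IRQ0] PC=0: DEC 1 -> ACC=2
Event 5 (EXEC): [IRQ0] PC=1: IRET -> resume MAIN at PC=2 (depth now 0)
Event 6 (EXEC): [MAIN] PC=2: INC 2 -> ACC=4
Event 7 (EXEC): [MAIN] PC=3: INC 2 -> ACC=6
Event 8 (EXEC): [MAIN] PC=4: INC 2 -> ACC=8
Event 9 (EXEC): [MAIN] PC=5: HALT

Answer: 8 MAIN 0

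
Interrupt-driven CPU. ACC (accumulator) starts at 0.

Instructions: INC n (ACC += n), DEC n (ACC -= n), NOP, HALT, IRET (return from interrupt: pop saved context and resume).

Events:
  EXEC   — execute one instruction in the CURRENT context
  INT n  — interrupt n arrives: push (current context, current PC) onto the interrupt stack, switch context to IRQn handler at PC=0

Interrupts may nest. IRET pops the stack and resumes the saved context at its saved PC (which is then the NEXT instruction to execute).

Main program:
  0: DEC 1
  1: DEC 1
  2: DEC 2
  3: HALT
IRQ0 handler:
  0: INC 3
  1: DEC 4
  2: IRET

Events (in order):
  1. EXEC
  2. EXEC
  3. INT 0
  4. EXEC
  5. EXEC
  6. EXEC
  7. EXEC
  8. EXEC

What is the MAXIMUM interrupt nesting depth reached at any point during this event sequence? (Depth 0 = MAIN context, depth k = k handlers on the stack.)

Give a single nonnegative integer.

Event 1 (EXEC): [MAIN] PC=0: DEC 1 -> ACC=-1 [depth=0]
Event 2 (EXEC): [MAIN] PC=1: DEC 1 -> ACC=-2 [depth=0]
Event 3 (INT 0): INT 0 arrives: push (MAIN, PC=2), enter IRQ0 at PC=0 (depth now 1) [depth=1]
Event 4 (EXEC): [IRQ0] PC=0: INC 3 -> ACC=1 [depth=1]
Event 5 (EXEC): [IRQ0] PC=1: DEC 4 -> ACC=-3 [depth=1]
Event 6 (EXEC): [IRQ0] PC=2: IRET -> resume MAIN at PC=2 (depth now 0) [depth=0]
Event 7 (EXEC): [MAIN] PC=2: DEC 2 -> ACC=-5 [depth=0]
Event 8 (EXEC): [MAIN] PC=3: HALT [depth=0]
Max depth observed: 1

Answer: 1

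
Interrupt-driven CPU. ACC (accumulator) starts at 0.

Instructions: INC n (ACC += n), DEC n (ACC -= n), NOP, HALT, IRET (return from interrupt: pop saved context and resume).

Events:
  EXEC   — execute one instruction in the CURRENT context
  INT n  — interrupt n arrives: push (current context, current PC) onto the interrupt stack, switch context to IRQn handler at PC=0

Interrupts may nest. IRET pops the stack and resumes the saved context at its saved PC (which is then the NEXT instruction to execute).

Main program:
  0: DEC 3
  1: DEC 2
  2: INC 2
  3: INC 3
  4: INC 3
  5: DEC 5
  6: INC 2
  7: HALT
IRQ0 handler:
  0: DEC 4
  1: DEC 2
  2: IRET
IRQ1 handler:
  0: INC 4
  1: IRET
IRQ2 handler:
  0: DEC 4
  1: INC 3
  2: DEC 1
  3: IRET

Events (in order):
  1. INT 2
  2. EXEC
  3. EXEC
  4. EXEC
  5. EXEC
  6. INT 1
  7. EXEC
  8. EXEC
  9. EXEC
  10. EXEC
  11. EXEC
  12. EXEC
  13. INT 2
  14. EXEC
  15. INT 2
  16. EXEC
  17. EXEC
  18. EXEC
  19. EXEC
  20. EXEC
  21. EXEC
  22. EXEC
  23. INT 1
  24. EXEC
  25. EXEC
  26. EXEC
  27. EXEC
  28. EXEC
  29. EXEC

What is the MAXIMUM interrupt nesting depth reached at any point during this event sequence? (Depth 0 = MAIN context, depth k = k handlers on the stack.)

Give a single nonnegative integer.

Answer: 2

Derivation:
Event 1 (INT 2): INT 2 arrives: push (MAIN, PC=0), enter IRQ2 at PC=0 (depth now 1) [depth=1]
Event 2 (EXEC): [IRQ2] PC=0: DEC 4 -> ACC=-4 [depth=1]
Event 3 (EXEC): [IRQ2] PC=1: INC 3 -> ACC=-1 [depth=1]
Event 4 (EXEC): [IRQ2] PC=2: DEC 1 -> ACC=-2 [depth=1]
Event 5 (EXEC): [IRQ2] PC=3: IRET -> resume MAIN at PC=0 (depth now 0) [depth=0]
Event 6 (INT 1): INT 1 arrives: push (MAIN, PC=0), enter IRQ1 at PC=0 (depth now 1) [depth=1]
Event 7 (EXEC): [IRQ1] PC=0: INC 4 -> ACC=2 [depth=1]
Event 8 (EXEC): [IRQ1] PC=1: IRET -> resume MAIN at PC=0 (depth now 0) [depth=0]
Event 9 (EXEC): [MAIN] PC=0: DEC 3 -> ACC=-1 [depth=0]
Event 10 (EXEC): [MAIN] PC=1: DEC 2 -> ACC=-3 [depth=0]
Event 11 (EXEC): [MAIN] PC=2: INC 2 -> ACC=-1 [depth=0]
Event 12 (EXEC): [MAIN] PC=3: INC 3 -> ACC=2 [depth=0]
Event 13 (INT 2): INT 2 arrives: push (MAIN, PC=4), enter IRQ2 at PC=0 (depth now 1) [depth=1]
Event 14 (EXEC): [IRQ2] PC=0: DEC 4 -> ACC=-2 [depth=1]
Event 15 (INT 2): INT 2 arrives: push (IRQ2, PC=1), enter IRQ2 at PC=0 (depth now 2) [depth=2]
Event 16 (EXEC): [IRQ2] PC=0: DEC 4 -> ACC=-6 [depth=2]
Event 17 (EXEC): [IRQ2] PC=1: INC 3 -> ACC=-3 [depth=2]
Event 18 (EXEC): [IRQ2] PC=2: DEC 1 -> ACC=-4 [depth=2]
Event 19 (EXEC): [IRQ2] PC=3: IRET -> resume IRQ2 at PC=1 (depth now 1) [depth=1]
Event 20 (EXEC): [IRQ2] PC=1: INC 3 -> ACC=-1 [depth=1]
Event 21 (EXEC): [IRQ2] PC=2: DEC 1 -> ACC=-2 [depth=1]
Event 22 (EXEC): [IRQ2] PC=3: IRET -> resume MAIN at PC=4 (depth now 0) [depth=0]
Event 23 (INT 1): INT 1 arrives: push (MAIN, PC=4), enter IRQ1 at PC=0 (depth now 1) [depth=1]
Event 24 (EXEC): [IRQ1] PC=0: INC 4 -> ACC=2 [depth=1]
Event 25 (EXEC): [IRQ1] PC=1: IRET -> resume MAIN at PC=4 (depth now 0) [depth=0]
Event 26 (EXEC): [MAIN] PC=4: INC 3 -> ACC=5 [depth=0]
Event 27 (EXEC): [MAIN] PC=5: DEC 5 -> ACC=0 [depth=0]
Event 28 (EXEC): [MAIN] PC=6: INC 2 -> ACC=2 [depth=0]
Event 29 (EXEC): [MAIN] PC=7: HALT [depth=0]
Max depth observed: 2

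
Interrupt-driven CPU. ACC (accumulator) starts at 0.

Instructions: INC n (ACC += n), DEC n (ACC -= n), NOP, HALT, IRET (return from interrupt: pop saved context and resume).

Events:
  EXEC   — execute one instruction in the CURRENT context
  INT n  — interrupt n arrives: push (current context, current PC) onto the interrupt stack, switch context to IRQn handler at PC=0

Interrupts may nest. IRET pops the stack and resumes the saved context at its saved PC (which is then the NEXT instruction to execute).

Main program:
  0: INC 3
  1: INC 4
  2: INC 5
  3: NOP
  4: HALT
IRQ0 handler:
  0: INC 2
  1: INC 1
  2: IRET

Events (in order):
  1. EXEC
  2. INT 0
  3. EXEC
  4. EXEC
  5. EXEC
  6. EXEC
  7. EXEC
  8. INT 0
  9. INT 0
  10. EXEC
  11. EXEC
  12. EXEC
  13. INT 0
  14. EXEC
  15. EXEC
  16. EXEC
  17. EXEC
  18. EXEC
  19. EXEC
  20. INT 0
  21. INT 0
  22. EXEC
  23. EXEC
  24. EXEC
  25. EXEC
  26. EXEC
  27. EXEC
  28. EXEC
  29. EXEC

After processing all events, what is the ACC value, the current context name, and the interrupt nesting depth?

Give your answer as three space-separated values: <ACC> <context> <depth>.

Event 1 (EXEC): [MAIN] PC=0: INC 3 -> ACC=3
Event 2 (INT 0): INT 0 arrives: push (MAIN, PC=1), enter IRQ0 at PC=0 (depth now 1)
Event 3 (EXEC): [IRQ0] PC=0: INC 2 -> ACC=5
Event 4 (EXEC): [IRQ0] PC=1: INC 1 -> ACC=6
Event 5 (EXEC): [IRQ0] PC=2: IRET -> resume MAIN at PC=1 (depth now 0)
Event 6 (EXEC): [MAIN] PC=1: INC 4 -> ACC=10
Event 7 (EXEC): [MAIN] PC=2: INC 5 -> ACC=15
Event 8 (INT 0): INT 0 arrives: push (MAIN, PC=3), enter IRQ0 at PC=0 (depth now 1)
Event 9 (INT 0): INT 0 arrives: push (IRQ0, PC=0), enter IRQ0 at PC=0 (depth now 2)
Event 10 (EXEC): [IRQ0] PC=0: INC 2 -> ACC=17
Event 11 (EXEC): [IRQ0] PC=1: INC 1 -> ACC=18
Event 12 (EXEC): [IRQ0] PC=2: IRET -> resume IRQ0 at PC=0 (depth now 1)
Event 13 (INT 0): INT 0 arrives: push (IRQ0, PC=0), enter IRQ0 at PC=0 (depth now 2)
Event 14 (EXEC): [IRQ0] PC=0: INC 2 -> ACC=20
Event 15 (EXEC): [IRQ0] PC=1: INC 1 -> ACC=21
Event 16 (EXEC): [IRQ0] PC=2: IRET -> resume IRQ0 at PC=0 (depth now 1)
Event 17 (EXEC): [IRQ0] PC=0: INC 2 -> ACC=23
Event 18 (EXEC): [IRQ0] PC=1: INC 1 -> ACC=24
Event 19 (EXEC): [IRQ0] PC=2: IRET -> resume MAIN at PC=3 (depth now 0)
Event 20 (INT 0): INT 0 arrives: push (MAIN, PC=3), enter IRQ0 at PC=0 (depth now 1)
Event 21 (INT 0): INT 0 arrives: push (IRQ0, PC=0), enter IRQ0 at PC=0 (depth now 2)
Event 22 (EXEC): [IRQ0] PC=0: INC 2 -> ACC=26
Event 23 (EXEC): [IRQ0] PC=1: INC 1 -> ACC=27
Event 24 (EXEC): [IRQ0] PC=2: IRET -> resume IRQ0 at PC=0 (depth now 1)
Event 25 (EXEC): [IRQ0] PC=0: INC 2 -> ACC=29
Event 26 (EXEC): [IRQ0] PC=1: INC 1 -> ACC=30
Event 27 (EXEC): [IRQ0] PC=2: IRET -> resume MAIN at PC=3 (depth now 0)
Event 28 (EXEC): [MAIN] PC=3: NOP
Event 29 (EXEC): [MAIN] PC=4: HALT

Answer: 30 MAIN 0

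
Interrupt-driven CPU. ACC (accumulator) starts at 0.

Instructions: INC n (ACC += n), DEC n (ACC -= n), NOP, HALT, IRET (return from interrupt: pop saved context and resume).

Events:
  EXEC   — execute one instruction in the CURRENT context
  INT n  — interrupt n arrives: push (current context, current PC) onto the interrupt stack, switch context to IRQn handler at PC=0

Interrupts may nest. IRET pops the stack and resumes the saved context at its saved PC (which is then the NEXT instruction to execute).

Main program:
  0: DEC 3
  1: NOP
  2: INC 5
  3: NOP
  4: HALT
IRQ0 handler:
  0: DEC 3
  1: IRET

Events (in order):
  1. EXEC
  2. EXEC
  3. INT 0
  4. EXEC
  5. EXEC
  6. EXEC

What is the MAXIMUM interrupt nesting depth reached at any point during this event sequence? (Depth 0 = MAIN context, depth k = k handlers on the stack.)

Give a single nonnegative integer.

Event 1 (EXEC): [MAIN] PC=0: DEC 3 -> ACC=-3 [depth=0]
Event 2 (EXEC): [MAIN] PC=1: NOP [depth=0]
Event 3 (INT 0): INT 0 arrives: push (MAIN, PC=2), enter IRQ0 at PC=0 (depth now 1) [depth=1]
Event 4 (EXEC): [IRQ0] PC=0: DEC 3 -> ACC=-6 [depth=1]
Event 5 (EXEC): [IRQ0] PC=1: IRET -> resume MAIN at PC=2 (depth now 0) [depth=0]
Event 6 (EXEC): [MAIN] PC=2: INC 5 -> ACC=-1 [depth=0]
Max depth observed: 1

Answer: 1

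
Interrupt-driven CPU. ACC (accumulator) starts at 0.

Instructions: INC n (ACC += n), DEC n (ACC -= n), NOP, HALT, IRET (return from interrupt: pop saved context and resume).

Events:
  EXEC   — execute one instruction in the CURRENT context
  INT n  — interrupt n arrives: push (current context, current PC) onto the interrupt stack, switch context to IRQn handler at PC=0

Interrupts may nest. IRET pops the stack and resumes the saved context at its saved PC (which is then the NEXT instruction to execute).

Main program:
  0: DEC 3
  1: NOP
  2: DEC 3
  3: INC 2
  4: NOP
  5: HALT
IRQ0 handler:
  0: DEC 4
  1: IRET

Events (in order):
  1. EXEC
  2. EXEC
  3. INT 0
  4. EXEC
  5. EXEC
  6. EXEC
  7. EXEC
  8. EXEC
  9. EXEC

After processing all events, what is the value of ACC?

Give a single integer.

Event 1 (EXEC): [MAIN] PC=0: DEC 3 -> ACC=-3
Event 2 (EXEC): [MAIN] PC=1: NOP
Event 3 (INT 0): INT 0 arrives: push (MAIN, PC=2), enter IRQ0 at PC=0 (depth now 1)
Event 4 (EXEC): [IRQ0] PC=0: DEC 4 -> ACC=-7
Event 5 (EXEC): [IRQ0] PC=1: IRET -> resume MAIN at PC=2 (depth now 0)
Event 6 (EXEC): [MAIN] PC=2: DEC 3 -> ACC=-10
Event 7 (EXEC): [MAIN] PC=3: INC 2 -> ACC=-8
Event 8 (EXEC): [MAIN] PC=4: NOP
Event 9 (EXEC): [MAIN] PC=5: HALT

Answer: -8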